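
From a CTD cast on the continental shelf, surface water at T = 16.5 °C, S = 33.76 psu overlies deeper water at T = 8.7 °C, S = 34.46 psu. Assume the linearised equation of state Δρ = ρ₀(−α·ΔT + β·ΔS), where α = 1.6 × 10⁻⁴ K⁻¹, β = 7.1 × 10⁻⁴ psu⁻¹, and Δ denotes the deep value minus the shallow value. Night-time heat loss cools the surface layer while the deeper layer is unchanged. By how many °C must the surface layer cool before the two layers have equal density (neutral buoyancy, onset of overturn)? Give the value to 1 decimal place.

Neutral buoyancy requires Δρ = 0, i.e. −α(T_deep − T_surf′) + β(S_deep − S_surf) = 0.
T_surf′ = T_deep − (β/α)·ΔS = 8.7 − (7.1 × 10⁻⁴/1.6 × 10⁻⁴)·(+0.70) = 5.594 °C.
Cooling required: 16.5 − (5.594) = 10.906 °C.

10.9 °C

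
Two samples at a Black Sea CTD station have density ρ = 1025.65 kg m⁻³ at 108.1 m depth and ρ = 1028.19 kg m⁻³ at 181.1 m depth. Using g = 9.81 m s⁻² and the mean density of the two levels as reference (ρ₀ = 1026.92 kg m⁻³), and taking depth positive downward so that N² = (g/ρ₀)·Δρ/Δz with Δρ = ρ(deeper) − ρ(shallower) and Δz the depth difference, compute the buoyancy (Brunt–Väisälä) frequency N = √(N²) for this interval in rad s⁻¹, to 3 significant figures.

Δρ = 1028.19 − 1025.65 = 2.54 kg m⁻³ over Δz = 181.1 − 108.1 = 73 m.
N² = (9.81/1026.92) × (2.54/73) = 3.3239 × 10⁻⁴ s⁻².
N = √(3.3239 × 10⁻⁴) = 0.018232 rad s⁻¹ ≈ 0.0182 rad s⁻¹.

0.0182 rad s⁻¹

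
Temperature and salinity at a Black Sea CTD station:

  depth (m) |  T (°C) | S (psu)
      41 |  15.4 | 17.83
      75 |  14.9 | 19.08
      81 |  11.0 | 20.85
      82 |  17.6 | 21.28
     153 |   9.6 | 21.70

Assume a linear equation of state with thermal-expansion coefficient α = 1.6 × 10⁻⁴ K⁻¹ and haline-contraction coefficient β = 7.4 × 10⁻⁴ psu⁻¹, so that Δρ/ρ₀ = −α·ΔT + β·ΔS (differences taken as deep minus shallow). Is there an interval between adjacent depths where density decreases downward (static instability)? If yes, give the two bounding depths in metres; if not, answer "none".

81–82 m

Evaluate Δρ/ρ₀ = −αΔT + βΔS across each adjacent pair:
  41–75 m: −αΔT+βΔS = −(1.6 × 10⁻⁴)(-0.5)+(7.4 × 10⁻⁴)(+1.25) = 1.0 × 10⁻³ → stable
  75–81 m: −αΔT+βΔS = −(1.6 × 10⁻⁴)(-3.9)+(7.4 × 10⁻⁴)(+1.77) = 1.9 × 10⁻³ → stable
  81–82 m: −αΔT+βΔS = −(1.6 × 10⁻⁴)(+6.6)+(7.4 × 10⁻⁴)(+0.43) = -7.4 × 10⁻⁴ → UNSTABLE
  82–153 m: −αΔT+βΔS = −(1.6 × 10⁻⁴)(-8.0)+(7.4 × 10⁻⁴)(+0.42) = 1.6 × 10⁻³ → stable
The 81–82 m interval has Δρ < 0: lighter water underlies denser water.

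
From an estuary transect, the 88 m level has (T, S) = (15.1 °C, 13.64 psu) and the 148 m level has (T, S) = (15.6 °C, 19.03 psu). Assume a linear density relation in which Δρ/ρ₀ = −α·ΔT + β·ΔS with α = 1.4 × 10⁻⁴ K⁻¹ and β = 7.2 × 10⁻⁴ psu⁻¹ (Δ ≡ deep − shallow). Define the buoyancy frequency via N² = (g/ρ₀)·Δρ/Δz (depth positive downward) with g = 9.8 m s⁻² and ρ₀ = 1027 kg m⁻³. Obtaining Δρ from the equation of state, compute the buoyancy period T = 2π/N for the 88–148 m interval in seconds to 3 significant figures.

ΔT = +0.5 K, ΔS = +5.39 psu (deep − shallow).
Δρ/ρ₀ = −αΔT + βΔS = -7.00 × 10⁻⁵ + 3.8808 × 10⁻³ = 3.8108 × 10⁻³, so Δρ ≈ 3.914 kg m⁻³.
N² = (g/ρ₀)·Δρ/Δz = g·(Δρ/ρ₀)/Δz = 9.8 × 3.8108 × 10⁻³ / 60 = 6.2243 × 10⁻⁴ s⁻².
N = √(6.2243 × 10⁻⁴) = 0.024949 rad s⁻¹ → T = 2π/N = 251.84 s ≈ 252 s.

252 s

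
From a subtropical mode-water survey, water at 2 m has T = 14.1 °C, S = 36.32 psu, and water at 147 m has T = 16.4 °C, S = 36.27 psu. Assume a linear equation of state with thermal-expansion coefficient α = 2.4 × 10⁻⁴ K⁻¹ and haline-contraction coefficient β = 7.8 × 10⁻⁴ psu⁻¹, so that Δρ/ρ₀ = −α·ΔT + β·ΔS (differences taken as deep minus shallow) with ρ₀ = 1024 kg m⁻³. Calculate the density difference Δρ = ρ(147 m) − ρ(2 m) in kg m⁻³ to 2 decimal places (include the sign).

ΔT = +2.3 K, ΔS = -0.05 psu (deep − shallow).
Δρ/ρ₀ = −(2.4 × 10⁻⁴)(+2.3) + (7.8 × 10⁻⁴)(-0.05) = -5.91 × 10⁻⁴.
Δρ = 1024 × (-5.91 × 10⁻⁴) = -0.61 kg m⁻³.
Negative Δρ: lighter below, statically unstable.

-0.61 kg m⁻³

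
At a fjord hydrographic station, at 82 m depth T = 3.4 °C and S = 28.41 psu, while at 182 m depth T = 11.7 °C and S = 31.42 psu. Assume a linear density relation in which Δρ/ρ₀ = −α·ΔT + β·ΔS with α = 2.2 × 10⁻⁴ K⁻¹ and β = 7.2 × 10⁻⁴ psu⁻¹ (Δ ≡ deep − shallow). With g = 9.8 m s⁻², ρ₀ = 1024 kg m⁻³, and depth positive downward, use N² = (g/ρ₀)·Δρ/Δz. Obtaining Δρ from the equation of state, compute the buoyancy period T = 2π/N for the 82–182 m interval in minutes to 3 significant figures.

18.1 min

ΔT = +8.3 K, ΔS = +3.01 psu (deep − shallow).
Δρ/ρ₀ = −αΔT + βΔS = -1.826 × 10⁻³ + 2.1672 × 10⁻³ = 3.412 × 10⁻⁴, so Δρ ≈ 0.3494 kg m⁻³.
N² = (g/ρ₀)·Δρ/Δz = g·(Δρ/ρ₀)/Δz = 9.8 × 3.412 × 10⁻⁴ / 100 = 3.3438 × 10⁻⁵ s⁻².
N = √(3.3438 × 10⁻⁵) = 5.7826 × 10⁻³ rad s⁻¹ → T = 2π/N = 1.0866 × 10³ s = 18.110 min ≈ 18.1 min.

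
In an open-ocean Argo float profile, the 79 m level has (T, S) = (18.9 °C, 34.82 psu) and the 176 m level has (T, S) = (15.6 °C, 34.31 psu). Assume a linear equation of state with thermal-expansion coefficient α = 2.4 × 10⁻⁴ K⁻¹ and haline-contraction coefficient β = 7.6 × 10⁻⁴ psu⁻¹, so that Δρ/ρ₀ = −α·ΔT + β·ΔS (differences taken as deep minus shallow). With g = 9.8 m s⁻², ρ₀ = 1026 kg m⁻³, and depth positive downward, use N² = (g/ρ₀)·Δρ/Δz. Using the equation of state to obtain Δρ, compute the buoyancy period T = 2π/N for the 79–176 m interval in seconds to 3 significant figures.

ΔT = -3.3 K, ΔS = -0.51 psu (deep − shallow).
Δρ/ρ₀ = −αΔT + βΔS = 7.92 × 10⁻⁴ − 3.876 × 10⁻⁴ = 4.044 × 10⁻⁴, so Δρ ≈ 0.4149 kg m⁻³.
N² = (g/ρ₀)·Δρ/Δz = g·(Δρ/ρ₀)/Δz = 9.8 × 4.044 × 10⁻⁴ / 97 = 4.0857 × 10⁻⁵ s⁻².
N = √(4.0857 × 10⁻⁵) = 6.3919 × 10⁻³ rad s⁻¹ → T = 2π/N = 982.99 s ≈ 983 s.

983 s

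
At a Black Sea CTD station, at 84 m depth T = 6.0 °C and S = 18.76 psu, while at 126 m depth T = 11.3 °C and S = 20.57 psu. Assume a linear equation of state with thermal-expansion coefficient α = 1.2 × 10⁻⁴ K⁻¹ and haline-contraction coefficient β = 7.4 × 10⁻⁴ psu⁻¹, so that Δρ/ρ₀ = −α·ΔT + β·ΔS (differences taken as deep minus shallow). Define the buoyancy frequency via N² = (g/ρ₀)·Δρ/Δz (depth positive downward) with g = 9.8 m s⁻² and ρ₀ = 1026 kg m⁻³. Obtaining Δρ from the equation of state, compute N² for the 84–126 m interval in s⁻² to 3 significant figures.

1.64 × 10⁻⁴ s⁻²

ΔT = +5.3 K, ΔS = +1.81 psu (deep − shallow).
Δρ/ρ₀ = −αΔT + βΔS = -6.36 × 10⁻⁴ + 1.3394 × 10⁻³ = 7.034 × 10⁻⁴, so Δρ ≈ 0.7217 kg m⁻³.
N² = (g/ρ₀)·Δρ/Δz = g·(Δρ/ρ₀)/Δz = 9.8 × 7.034 × 10⁻⁴ / 42 = 1.6413 × 10⁻⁴ s⁻² ≈ 1.64 × 10⁻⁴ s⁻².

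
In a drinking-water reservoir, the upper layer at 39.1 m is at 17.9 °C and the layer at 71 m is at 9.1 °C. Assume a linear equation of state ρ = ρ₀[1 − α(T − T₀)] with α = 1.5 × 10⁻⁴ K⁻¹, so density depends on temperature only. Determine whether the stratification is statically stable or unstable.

ΔT = 9.1 − 17.9 = -8.8 K, so Δρ/ρ₀ = −αΔT = 1.32 × 10⁻³.
Δρ/ρ₀ > 0, so Δρ > 0: deeper water is denser → statically stable.

stable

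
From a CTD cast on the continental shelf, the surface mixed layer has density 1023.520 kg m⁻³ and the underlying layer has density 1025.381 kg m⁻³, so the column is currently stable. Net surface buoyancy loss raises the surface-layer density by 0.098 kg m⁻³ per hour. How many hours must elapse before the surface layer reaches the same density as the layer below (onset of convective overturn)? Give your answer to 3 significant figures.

Density deficit of the surface layer: 1025.381 − 1023.520 = 1.861 kg m⁻³.
Required change = 1.861 / 0.098 = 19.0 hours.

19.0 hours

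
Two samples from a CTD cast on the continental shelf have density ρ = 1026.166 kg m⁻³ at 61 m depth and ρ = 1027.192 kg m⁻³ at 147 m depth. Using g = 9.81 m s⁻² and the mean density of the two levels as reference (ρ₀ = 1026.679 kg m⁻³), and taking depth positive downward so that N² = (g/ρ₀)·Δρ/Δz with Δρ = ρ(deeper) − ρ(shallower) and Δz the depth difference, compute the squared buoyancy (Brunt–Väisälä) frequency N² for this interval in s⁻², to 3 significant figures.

Δρ = 1027.192 − 1026.166 = 1.026 kg m⁻³ over Δz = 147 − 61 = 86 m.
N² = (9.81/1026.679) × (1.026/86) = 1.1399 × 10⁻⁴ s⁻² ≈ 1.14 × 10⁻⁴ s⁻².

1.14 × 10⁻⁴ s⁻²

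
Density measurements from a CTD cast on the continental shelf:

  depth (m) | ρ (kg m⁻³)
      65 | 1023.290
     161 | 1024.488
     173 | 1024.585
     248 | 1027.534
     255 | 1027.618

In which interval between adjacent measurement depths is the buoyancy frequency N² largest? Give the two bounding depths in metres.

Compute the density gradient over each adjacent pair:
  65–161 m: Δρ/Δz = 1.198/96 = 0.012 kg m⁻⁴
  161–173 m: Δρ/Δz = 0.097/12 = 8.1 × 10⁻³ kg m⁻⁴
  173–248 m: Δρ/Δz = 2.949/75 = 0.039 kg m⁻⁴
  248–255 m: Δρ/Δz = 0.084/7 = 0.012 kg m⁻⁴
The largest gradient is in the 173–248 m interval — the pycnocline.

173–248 m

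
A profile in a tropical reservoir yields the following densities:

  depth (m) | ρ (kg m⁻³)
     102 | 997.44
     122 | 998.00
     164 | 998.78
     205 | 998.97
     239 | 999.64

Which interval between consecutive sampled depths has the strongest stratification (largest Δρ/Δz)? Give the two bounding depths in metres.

102–122 m

Compute the density gradient over each adjacent pair:
  102–122 m: Δρ/Δz = 0.56/20 = 0.028 kg m⁻⁴
  122–164 m: Δρ/Δz = 0.78/42 = 0.019 kg m⁻⁴
  164–205 m: Δρ/Δz = 0.19/41 = 4.6 × 10⁻³ kg m⁻⁴
  205–239 m: Δρ/Δz = 0.67/34 = 0.020 kg m⁻⁴
The largest gradient is in the 102–122 m interval — the pycnocline.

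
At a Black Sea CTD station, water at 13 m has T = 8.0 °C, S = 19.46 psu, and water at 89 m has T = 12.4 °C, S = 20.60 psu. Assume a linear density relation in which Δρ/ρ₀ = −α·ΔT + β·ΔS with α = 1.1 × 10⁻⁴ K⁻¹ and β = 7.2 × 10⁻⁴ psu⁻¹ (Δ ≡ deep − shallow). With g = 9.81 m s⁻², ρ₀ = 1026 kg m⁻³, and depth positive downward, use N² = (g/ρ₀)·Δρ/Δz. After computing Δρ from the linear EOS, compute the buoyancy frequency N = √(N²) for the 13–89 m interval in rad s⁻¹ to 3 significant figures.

6.59 × 10⁻³ rad s⁻¹

ΔT = +4.4 K, ΔS = +1.14 psu (deep − shallow).
Δρ/ρ₀ = −αΔT + βΔS = -4.84 × 10⁻⁴ + 8.208 × 10⁻⁴ = 3.368 × 10⁻⁴, so Δρ ≈ 0.3456 kg m⁻³.
N² = (g/ρ₀)·Δρ/Δz = g·(Δρ/ρ₀)/Δz = 9.81 × 3.368 × 10⁻⁴ / 76 = 4.3474 × 10⁻⁵ s⁻².
N = √(4.3474 × 10⁻⁵) = 6.5935 × 10⁻³ rad s⁻¹ ≈ 6.59 × 10⁻³ rad s⁻¹.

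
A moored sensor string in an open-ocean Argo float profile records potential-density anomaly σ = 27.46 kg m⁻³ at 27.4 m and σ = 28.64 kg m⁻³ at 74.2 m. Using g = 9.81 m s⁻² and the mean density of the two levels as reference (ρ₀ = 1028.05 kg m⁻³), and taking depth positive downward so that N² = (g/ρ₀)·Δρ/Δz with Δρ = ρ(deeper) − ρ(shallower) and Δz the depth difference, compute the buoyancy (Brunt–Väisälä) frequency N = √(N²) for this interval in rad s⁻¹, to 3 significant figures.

Δρ = 1028.64 − 1027.46 = 1.18 kg m⁻³ over Δz = 74.2 − 27.4 = 46.8 m.
N² = (9.81/1028.05) × (1.18/46.8) = 2.4060 × 10⁻⁴ s⁻².
N = √(2.4060 × 10⁻⁴) = 0.015511 rad s⁻¹ ≈ 0.0155 rad s⁻¹.

0.0155 rad s⁻¹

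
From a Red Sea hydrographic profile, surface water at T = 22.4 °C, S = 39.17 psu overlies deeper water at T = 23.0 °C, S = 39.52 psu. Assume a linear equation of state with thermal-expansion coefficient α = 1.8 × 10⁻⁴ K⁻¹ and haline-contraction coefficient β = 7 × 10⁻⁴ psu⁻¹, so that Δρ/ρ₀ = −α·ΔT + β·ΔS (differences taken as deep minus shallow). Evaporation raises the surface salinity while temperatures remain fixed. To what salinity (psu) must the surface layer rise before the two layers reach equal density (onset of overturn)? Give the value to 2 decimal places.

Neutral buoyancy requires −α(T_deep − T_surf) + β(S_deep − S_surf′) = 0.
S_surf′ = S_deep − (α/β)·ΔT = 39.52 − (1.8 × 10⁻⁴/7 × 10⁻⁴)·(+0.6) = 39.3657 psu.
Increase required: 39.3657 − 39.17 = 0.1957 psu.

39.37 psu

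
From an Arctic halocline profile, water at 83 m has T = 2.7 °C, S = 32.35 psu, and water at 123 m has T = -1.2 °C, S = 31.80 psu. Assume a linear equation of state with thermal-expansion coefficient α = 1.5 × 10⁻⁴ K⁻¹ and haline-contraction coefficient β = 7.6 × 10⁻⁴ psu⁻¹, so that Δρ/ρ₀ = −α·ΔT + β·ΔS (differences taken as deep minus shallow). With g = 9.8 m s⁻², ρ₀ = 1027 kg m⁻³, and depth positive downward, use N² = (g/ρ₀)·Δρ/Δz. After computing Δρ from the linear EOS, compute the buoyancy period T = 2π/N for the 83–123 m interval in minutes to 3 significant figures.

ΔT = -3.9 K, ΔS = -0.55 psu (deep − shallow).
Δρ/ρ₀ = −αΔT + βΔS = 5.85 × 10⁻⁴ − 4.18 × 10⁻⁴ = 1.67 × 10⁻⁴, so Δρ ≈ 0.1715 kg m⁻³.
N² = (g/ρ₀)·Δρ/Δz = g·(Δρ/ρ₀)/Δz = 9.8 × 1.67 × 10⁻⁴ / 40 = 4.0915 × 10⁻⁵ s⁻².
N = √(4.0915 × 10⁻⁵) = 6.3965 × 10⁻³ rad s⁻¹ → T = 2π/N = 982.28 s = 16.371 min ≈ 16.4 min.

16.4 min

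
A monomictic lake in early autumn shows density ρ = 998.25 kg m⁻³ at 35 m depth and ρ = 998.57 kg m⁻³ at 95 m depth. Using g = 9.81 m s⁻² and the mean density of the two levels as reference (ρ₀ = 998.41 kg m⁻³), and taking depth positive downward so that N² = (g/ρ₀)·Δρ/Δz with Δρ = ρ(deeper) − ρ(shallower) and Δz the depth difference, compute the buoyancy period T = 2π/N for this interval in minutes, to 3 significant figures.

14.5 min

Δρ = 998.57 − 998.25 = 0.32 kg m⁻³ over Δz = 95 − 35 = 60 m.
N² = (9.81/998.41) × (0.32/60) = 5.2403 × 10⁻⁵ s⁻².
N = √(5.2403 × 10⁻⁵) = 7.2390 × 10⁻³ rad s⁻¹, so T = 2π/N = 867.96 s = 14.466 min ≈ 14.5 min.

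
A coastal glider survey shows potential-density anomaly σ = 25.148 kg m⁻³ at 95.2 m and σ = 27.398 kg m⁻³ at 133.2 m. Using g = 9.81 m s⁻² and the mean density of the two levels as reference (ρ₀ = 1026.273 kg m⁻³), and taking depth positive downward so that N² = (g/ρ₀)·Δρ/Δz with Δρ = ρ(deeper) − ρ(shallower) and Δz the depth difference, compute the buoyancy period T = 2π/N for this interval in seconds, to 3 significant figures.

Δρ = 1027.398 − 1025.148 = 2.250 kg m⁻³ over Δz = 133.2 − 95.2 = 38 m.
N² = (9.81/1026.273) × (2.250/38) = 5.6599 × 10⁻⁴ s⁻².
N = √(5.6599 × 10⁻⁴) = 0.023791 rad s⁻¹, so T = 2π/N = 264.10 s ≈ 264 s.

264 s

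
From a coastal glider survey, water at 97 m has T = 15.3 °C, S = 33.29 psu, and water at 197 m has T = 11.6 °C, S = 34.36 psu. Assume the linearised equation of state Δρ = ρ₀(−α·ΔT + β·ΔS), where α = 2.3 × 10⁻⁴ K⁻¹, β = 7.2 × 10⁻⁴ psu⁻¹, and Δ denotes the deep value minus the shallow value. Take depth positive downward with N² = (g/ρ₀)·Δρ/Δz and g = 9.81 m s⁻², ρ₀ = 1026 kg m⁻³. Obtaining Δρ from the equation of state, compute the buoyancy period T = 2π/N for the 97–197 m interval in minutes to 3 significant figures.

8.30 min

ΔT = -3.7 K, ΔS = +1.07 psu (deep − shallow).
Δρ/ρ₀ = −αΔT + βΔS = 8.51 × 10⁻⁴ + 7.704 × 10⁻⁴ = 1.6214 × 10⁻³, so Δρ ≈ 1.664 kg m⁻³.
N² = (g/ρ₀)·Δρ/Δz = g·(Δρ/ρ₀)/Δz = 9.81 × 1.6214 × 10⁻³ / 100 = 1.5906 × 10⁻⁴ s⁻².
N = √(1.5906 × 10⁻⁴) = 0.012612 rad s⁻¹ → T = 2π/N = 498.19 s = 8.3032 min ≈ 8.30 min.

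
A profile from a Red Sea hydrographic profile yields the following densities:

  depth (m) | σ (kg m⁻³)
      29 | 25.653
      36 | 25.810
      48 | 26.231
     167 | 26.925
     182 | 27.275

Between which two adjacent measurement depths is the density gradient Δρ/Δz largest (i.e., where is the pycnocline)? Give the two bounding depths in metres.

Compute the density gradient over each adjacent pair:
  29–36 m: Δρ/Δz = 0.157/7 = 0.022 kg m⁻⁴
  36–48 m: Δρ/Δz = 0.421/12 = 0.035 kg m⁻⁴
  48–167 m: Δρ/Δz = 0.694/119 = 5.8 × 10⁻³ kg m⁻⁴
  167–182 m: Δρ/Δz = 0.350/15 = 0.023 kg m⁻⁴
The largest gradient is in the 36–48 m interval — the pycnocline.

36–48 m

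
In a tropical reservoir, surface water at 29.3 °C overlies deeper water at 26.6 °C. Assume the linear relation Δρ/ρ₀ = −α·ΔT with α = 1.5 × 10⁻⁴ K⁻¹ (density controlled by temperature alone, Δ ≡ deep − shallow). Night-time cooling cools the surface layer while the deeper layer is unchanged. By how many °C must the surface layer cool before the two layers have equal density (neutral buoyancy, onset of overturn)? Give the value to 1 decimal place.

2.7 °C

With temperature the only control, equal density requires T_surf′ = T_deep.
T_surf′ = 26.6 °C.
Cooling required: 29.3 − 26.6 = 2.7 °C.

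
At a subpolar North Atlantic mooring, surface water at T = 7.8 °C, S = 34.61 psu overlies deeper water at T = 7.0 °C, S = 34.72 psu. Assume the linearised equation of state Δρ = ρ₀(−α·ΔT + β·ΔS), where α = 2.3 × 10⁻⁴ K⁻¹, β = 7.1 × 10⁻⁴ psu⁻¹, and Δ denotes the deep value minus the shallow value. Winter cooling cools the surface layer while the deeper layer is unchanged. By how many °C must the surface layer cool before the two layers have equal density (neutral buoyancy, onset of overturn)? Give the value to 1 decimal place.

Neutral buoyancy requires Δρ = 0, i.e. −α(T_deep − T_surf′) + β(S_deep − S_surf) = 0.
T_surf′ = T_deep − (β/α)·ΔS = 7.0 − (7.1 × 10⁻⁴/2.3 × 10⁻⁴)·(+0.11) = 6.660 °C.
Cooling required: 7.8 − (6.660) = 1.140 °C.

1.1 °C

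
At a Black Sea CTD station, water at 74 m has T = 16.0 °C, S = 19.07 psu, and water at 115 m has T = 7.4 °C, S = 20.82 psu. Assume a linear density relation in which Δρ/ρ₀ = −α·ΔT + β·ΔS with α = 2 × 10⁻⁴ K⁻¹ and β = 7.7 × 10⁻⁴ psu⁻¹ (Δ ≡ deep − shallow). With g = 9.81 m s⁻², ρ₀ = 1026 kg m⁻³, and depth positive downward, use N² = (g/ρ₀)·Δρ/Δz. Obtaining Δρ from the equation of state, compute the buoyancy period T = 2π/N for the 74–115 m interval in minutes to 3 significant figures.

3.87 min

ΔT = -8.6 K, ΔS = +1.75 psu (deep − shallow).
Δρ/ρ₀ = −αΔT + βΔS = 1.72 × 10⁻³ + 1.3475 × 10⁻³ = 3.0675 × 10⁻³, so Δρ ≈ 3.147 kg m⁻³.
N² = (g/ρ₀)·Δρ/Δz = g·(Δρ/ρ₀)/Δz = 9.81 × 3.0675 × 10⁻³ / 41 = 7.3396 × 10⁻⁴ s⁻².
N = √(7.3396 × 10⁻⁴) = 0.027092 rad s⁻¹ → T = 2π/N = 231.92 s = 3.8653 min ≈ 3.87 min.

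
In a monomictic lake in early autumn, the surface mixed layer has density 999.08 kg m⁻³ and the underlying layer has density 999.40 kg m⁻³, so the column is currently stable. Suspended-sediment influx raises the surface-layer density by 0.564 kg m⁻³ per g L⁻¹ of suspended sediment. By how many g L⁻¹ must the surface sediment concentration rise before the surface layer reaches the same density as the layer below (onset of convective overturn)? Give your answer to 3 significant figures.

Density deficit of the surface layer: 999.40 − 999.08 = 0.32 kg m⁻³.
Required change = 0.32 / 0.564 = 0.567 g L⁻¹.

0.567 g L⁻¹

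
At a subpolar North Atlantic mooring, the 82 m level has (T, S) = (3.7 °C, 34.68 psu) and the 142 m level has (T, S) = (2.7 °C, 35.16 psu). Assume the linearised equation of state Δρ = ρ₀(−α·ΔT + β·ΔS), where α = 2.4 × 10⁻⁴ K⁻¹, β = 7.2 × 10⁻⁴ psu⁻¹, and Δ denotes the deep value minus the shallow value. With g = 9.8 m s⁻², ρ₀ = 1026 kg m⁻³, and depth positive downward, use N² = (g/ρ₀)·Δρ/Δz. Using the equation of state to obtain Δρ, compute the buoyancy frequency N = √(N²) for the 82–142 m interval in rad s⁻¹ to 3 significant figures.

9.78 × 10⁻³ rad s⁻¹

ΔT = -1.0 K, ΔS = +0.48 psu (deep − shallow).
Δρ/ρ₀ = −αΔT + βΔS = 2.40 × 10⁻⁴ + 3.456 × 10⁻⁴ = 5.856 × 10⁻⁴, so Δρ ≈ 0.6008 kg m⁻³.
N² = (g/ρ₀)·Δρ/Δz = g·(Δρ/ρ₀)/Δz = 9.8 × 5.856 × 10⁻⁴ / 60 = 9.5648 × 10⁻⁵ s⁻².
N = √(9.5648 × 10⁻⁵) = 9.7800 × 10⁻³ rad s⁻¹ ≈ 9.78 × 10⁻³ rad s⁻¹.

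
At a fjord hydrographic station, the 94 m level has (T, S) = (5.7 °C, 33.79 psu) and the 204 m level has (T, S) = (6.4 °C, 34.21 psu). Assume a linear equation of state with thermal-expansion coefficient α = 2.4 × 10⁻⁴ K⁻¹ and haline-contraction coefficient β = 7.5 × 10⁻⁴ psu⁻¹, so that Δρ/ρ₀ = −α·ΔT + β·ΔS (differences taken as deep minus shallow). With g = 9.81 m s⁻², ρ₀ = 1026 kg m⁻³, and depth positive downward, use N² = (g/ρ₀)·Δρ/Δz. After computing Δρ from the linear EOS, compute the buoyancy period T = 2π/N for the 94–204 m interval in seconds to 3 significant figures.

ΔT = +0.7 K, ΔS = +0.42 psu (deep − shallow).
Δρ/ρ₀ = −αΔT + βΔS = -1.68 × 10⁻⁴ + 3.15 × 10⁻⁴ = 1.47 × 10⁻⁴, so Δρ ≈ 0.1508 kg m⁻³.
N² = (g/ρ₀)·Δρ/Δz = g·(Δρ/ρ₀)/Δz = 9.81 × 1.47 × 10⁻⁴ / 110 = 1.3110 × 10⁻⁵ s⁻².
N = √(1.3110 × 10⁻⁵) = 3.6208 × 10⁻³ rad s⁻¹ → T = 2π/N = 1.7353 × 10³ s ≈ 1.74 × 10³ s.

1.74 × 10³ s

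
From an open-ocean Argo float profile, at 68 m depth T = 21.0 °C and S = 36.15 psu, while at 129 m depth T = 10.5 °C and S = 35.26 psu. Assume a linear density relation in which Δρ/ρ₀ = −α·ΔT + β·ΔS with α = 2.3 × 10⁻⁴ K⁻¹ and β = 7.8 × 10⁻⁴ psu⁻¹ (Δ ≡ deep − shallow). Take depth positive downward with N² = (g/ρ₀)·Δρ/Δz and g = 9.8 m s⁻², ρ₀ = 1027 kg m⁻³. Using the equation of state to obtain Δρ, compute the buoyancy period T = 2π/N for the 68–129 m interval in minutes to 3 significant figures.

6.30 min

ΔT = -10.5 K, ΔS = -0.89 psu (deep − shallow).
Δρ/ρ₀ = −αΔT + βΔS = 2.415 × 10⁻³ − 6.942 × 10⁻⁴ = 1.7208 × 10⁻³, so Δρ ≈ 1.767 kg m⁻³.
N² = (g/ρ₀)·Δρ/Δz = g·(Δρ/ρ₀)/Δz = 9.8 × 1.7208 × 10⁻³ / 61 = 2.7646 × 10⁻⁴ s⁻².
N = √(2.7646 × 10⁻⁴) = 0.016627 rad s⁻¹ → T = 2π/N = 377.89 s = 6.2982 min ≈ 6.30 min.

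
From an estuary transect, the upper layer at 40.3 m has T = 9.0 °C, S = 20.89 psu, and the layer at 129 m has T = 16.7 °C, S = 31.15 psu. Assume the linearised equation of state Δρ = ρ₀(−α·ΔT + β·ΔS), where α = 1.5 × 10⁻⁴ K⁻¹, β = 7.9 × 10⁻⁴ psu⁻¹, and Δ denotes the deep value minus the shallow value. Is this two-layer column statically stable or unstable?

ΔT = 16.7 − 9.0 = +7.7 K and ΔS = 31.15 − 20.89 = +10.26 psu (deep − shallow).
−αΔT = -1.155 × 10⁻³; βΔS = 8.1054 × 10⁻³; sum Δρ/ρ₀ = 6.9504 × 10⁻³.
Δρ/ρ₀ > 0, so Δρ > 0: deeper water is denser → statically stable.

stable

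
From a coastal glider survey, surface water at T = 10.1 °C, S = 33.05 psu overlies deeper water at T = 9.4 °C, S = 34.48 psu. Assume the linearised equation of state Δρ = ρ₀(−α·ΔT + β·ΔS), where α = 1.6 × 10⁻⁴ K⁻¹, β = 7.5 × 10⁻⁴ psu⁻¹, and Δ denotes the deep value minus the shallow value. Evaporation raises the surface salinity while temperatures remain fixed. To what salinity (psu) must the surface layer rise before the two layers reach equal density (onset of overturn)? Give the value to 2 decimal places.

Neutral buoyancy requires −α(T_deep − T_surf) + β(S_deep − S_surf′) = 0.
S_surf′ = S_deep − (α/β)·ΔT = 34.48 − (1.6 × 10⁻⁴/7.5 × 10⁻⁴)·(-0.7) = 34.6293 psu.
Increase required: 34.6293 − 33.05 = 1.5793 psu.

34.63 psu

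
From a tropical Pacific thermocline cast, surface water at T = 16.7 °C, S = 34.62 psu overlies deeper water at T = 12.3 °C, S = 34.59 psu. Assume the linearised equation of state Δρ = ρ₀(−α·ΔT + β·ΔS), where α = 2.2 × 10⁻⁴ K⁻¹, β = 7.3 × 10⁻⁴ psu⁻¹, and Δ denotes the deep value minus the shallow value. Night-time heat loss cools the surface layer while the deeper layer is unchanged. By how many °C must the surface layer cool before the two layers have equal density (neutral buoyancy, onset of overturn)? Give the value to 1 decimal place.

4.3 °C

Neutral buoyancy requires Δρ = 0, i.e. −α(T_deep − T_surf′) + β(S_deep − S_surf) = 0.
T_surf′ = T_deep − (β/α)·ΔS = 12.3 − (7.3 × 10⁻⁴/2.2 × 10⁻⁴)·(-0.03) = 12.400 °C.
Cooling required: 16.7 − (12.400) = 4.300 °C.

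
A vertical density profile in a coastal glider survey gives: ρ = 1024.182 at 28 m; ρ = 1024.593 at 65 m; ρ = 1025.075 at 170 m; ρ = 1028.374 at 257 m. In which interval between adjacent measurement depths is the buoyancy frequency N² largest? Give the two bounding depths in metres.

Compute the density gradient over each adjacent pair:
  28–65 m: Δρ/Δz = 0.411/37 = 0.011 kg m⁻⁴
  65–170 m: Δρ/Δz = 0.482/105 = 4.6 × 10⁻³ kg m⁻⁴
  170–257 m: Δρ/Δz = 3.299/87 = 0.038 kg m⁻⁴
The largest gradient is in the 170–257 m interval — the pycnocline.

170–257 m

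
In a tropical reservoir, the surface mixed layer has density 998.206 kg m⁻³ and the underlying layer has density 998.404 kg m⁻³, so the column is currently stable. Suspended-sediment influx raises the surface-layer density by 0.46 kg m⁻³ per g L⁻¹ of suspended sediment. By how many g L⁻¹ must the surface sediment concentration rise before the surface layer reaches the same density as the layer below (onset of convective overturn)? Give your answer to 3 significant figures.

Density deficit of the surface layer: 998.404 − 998.206 = 0.198 kg m⁻³.
Required change = 0.198 / 0.46 = 0.430 g L⁻¹.

0.430 g L⁻¹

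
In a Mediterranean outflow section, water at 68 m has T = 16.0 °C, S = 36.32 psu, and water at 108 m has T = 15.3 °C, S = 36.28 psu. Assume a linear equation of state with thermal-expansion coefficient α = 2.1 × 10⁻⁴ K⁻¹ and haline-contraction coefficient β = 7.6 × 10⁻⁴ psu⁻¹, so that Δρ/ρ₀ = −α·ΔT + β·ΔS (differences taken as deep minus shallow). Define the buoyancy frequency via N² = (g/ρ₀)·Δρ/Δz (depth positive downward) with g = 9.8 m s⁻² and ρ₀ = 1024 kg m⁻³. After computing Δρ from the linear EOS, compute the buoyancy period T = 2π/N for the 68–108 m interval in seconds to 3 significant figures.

1.18 × 10³ s

ΔT = -0.7 K, ΔS = -0.04 psu (deep − shallow).
Δρ/ρ₀ = −αΔT + βΔS = 1.47 × 10⁻⁴ − 3.04 × 10⁻⁵ = 1.166 × 10⁻⁴, so Δρ ≈ 0.1194 kg m⁻³.
N² = (g/ρ₀)·Δρ/Δz = g·(Δρ/ρ₀)/Δz = 9.8 × 1.166 × 10⁻⁴ / 40 = 2.8567 × 10⁻⁵ s⁻².
N = √(2.8567 × 10⁻⁵) = 5.3448 × 10⁻³ rad s⁻¹ → T = 2π/N = 1.1756 × 10³ s ≈ 1.18 × 10³ s.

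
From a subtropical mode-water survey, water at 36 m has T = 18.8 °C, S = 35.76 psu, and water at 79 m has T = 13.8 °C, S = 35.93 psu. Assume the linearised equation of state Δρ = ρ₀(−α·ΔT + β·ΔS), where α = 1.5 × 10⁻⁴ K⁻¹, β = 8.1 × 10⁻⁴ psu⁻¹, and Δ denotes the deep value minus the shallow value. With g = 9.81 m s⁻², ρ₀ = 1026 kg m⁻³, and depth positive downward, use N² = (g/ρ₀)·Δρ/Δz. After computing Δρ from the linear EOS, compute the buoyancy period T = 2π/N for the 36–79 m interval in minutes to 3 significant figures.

7.36 min

ΔT = -5.0 K, ΔS = +0.17 psu (deep − shallow).
Δρ/ρ₀ = −αΔT + βΔS = 7.50 × 10⁻⁴ + 1.377 × 10⁻⁴ = 8.877 × 10⁻⁴, so Δρ ≈ 0.9108 kg m⁻³.
N² = (g/ρ₀)·Δρ/Δz = g·(Δρ/ρ₀)/Δz = 9.81 × 8.877 × 10⁻⁴ / 43 = 2.0252 × 10⁻⁴ s⁻².
N = √(2.0252 × 10⁻⁴) = 0.014231 rad s⁻¹ → T = 2π/N = 441.51 s = 7.3585 min ≈ 7.36 min.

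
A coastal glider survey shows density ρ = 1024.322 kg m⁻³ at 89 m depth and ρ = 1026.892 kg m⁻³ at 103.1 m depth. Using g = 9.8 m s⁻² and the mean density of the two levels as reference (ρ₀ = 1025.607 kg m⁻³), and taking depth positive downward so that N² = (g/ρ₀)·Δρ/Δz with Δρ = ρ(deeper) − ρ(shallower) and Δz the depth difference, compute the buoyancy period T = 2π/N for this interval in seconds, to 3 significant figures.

151 s

Δρ = 1026.892 − 1024.322 = 2.570 kg m⁻³ over Δz = 103.1 − 89 = 14.1 m.
N² = (9.8/1025.607) × (2.570/14.1) = 1.7416 × 10⁻³ s⁻².
N = √(1.7416 × 10⁻³) = 0.041732 rad s⁻¹, so T = 2π/N = 150.56 s ≈ 151 s.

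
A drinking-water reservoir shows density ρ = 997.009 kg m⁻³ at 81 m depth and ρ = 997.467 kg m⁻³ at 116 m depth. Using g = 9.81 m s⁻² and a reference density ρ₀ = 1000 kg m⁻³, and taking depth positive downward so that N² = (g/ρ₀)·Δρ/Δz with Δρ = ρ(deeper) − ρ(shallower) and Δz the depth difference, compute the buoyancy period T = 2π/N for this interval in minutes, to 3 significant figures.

Δρ = 997.467 − 997.009 = 0.458 kg m⁻³ over Δz = 116 − 81 = 35 m.
N² = (9.81/1000) × (0.458/35) = 1.2837 × 10⁻⁴ s⁻².
N = √(1.2837 × 10⁻⁴) = 0.011330 rad s⁻¹, so T = 2π/N = 554.56 s = 9.2427 min ≈ 9.24 min.

9.24 min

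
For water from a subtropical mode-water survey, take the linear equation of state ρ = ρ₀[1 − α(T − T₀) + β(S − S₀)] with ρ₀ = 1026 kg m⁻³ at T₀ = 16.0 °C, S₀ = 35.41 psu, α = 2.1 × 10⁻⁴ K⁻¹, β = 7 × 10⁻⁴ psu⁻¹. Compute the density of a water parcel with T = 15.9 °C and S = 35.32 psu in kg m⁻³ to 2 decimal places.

T − T₀ = -0.1 K, S − S₀ = -0.09 psu.
Bracket = 1 − α·(-0.1) + β·(-0.09) = 1 + (-4.20 × 10⁻⁵) = 0.9999580.
ρ = 1026 × 0.9999580 = 1025.96 kg m⁻³.

1025.96 kg m⁻³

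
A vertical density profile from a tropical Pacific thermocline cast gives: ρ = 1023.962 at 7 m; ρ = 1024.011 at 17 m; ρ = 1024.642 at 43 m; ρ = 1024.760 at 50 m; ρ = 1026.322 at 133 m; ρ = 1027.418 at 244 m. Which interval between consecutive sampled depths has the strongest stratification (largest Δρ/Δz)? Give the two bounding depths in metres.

17–43 m

Compute the density gradient over each adjacent pair:
  7–17 m: Δρ/Δz = 0.049/10 = 4.9 × 10⁻³ kg m⁻⁴
  17–43 m: Δρ/Δz = 0.631/26 = 0.024 kg m⁻⁴
  43–50 m: Δρ/Δz = 0.118/7 = 0.017 kg m⁻⁴
  50–133 m: Δρ/Δz = 1.562/83 = 0.019 kg m⁻⁴
  133–244 m: Δρ/Δz = 1.096/111 = 9.9 × 10⁻³ kg m⁻⁴
The largest gradient is in the 17–43 m interval — the pycnocline.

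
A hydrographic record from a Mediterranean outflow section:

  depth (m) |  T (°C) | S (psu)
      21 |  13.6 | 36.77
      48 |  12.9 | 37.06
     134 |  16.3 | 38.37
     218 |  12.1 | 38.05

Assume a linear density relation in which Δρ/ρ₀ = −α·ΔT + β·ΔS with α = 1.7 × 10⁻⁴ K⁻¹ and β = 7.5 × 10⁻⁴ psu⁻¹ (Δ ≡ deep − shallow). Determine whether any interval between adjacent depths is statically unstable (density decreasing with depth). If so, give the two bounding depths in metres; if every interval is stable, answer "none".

none

Evaluate Δρ/ρ₀ = −αΔT + βΔS across each adjacent pair:
  21–48 m: −αΔT+βΔS = −(1.7 × 10⁻⁴)(-0.7)+(7.5 × 10⁻⁴)(+0.29) = 3.4 × 10⁻⁴ → stable
  48–134 m: −αΔT+βΔS = −(1.7 × 10⁻⁴)(+3.4)+(7.5 × 10⁻⁴)(+1.31) = 4.0 × 10⁻⁴ → stable
  134–218 m: −αΔT+βΔS = −(1.7 × 10⁻⁴)(-4.2)+(7.5 × 10⁻⁴)(-0.32) = 4.7 × 10⁻⁴ → stable
Every interval has Δρ > 0: the column is stably stratified throughout.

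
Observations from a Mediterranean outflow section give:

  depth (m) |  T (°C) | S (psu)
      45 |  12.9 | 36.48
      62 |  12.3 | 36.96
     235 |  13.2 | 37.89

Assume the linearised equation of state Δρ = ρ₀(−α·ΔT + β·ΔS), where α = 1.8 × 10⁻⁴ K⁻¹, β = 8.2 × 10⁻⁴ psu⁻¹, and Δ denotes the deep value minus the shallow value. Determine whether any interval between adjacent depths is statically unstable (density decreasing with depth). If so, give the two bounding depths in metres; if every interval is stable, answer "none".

none

Evaluate Δρ/ρ₀ = −αΔT + βΔS across each adjacent pair:
  45–62 m: −αΔT+βΔS = −(1.8 × 10⁻⁴)(-0.6)+(8.2 × 10⁻⁴)(+0.48) = 5.0 × 10⁻⁴ → stable
  62–235 m: −αΔT+βΔS = −(1.8 × 10⁻⁴)(+0.9)+(8.2 × 10⁻⁴)(+0.93) = 6.0 × 10⁻⁴ → stable
Every interval has Δρ > 0: the column is stably stratified throughout.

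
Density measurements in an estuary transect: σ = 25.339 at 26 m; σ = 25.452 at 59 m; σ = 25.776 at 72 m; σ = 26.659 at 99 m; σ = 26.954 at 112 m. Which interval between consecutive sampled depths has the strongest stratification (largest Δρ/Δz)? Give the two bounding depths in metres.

72–99 m

Compute the density gradient over each adjacent pair:
  26–59 m: Δρ/Δz = 0.113/33 = 3.4 × 10⁻³ kg m⁻⁴
  59–72 m: Δρ/Δz = 0.324/13 = 0.025 kg m⁻⁴
  72–99 m: Δρ/Δz = 0.883/27 = 0.033 kg m⁻⁴
  99–112 m: Δρ/Δz = 0.295/13 = 0.023 kg m⁻⁴
The largest gradient is in the 72–99 m interval — the pycnocline.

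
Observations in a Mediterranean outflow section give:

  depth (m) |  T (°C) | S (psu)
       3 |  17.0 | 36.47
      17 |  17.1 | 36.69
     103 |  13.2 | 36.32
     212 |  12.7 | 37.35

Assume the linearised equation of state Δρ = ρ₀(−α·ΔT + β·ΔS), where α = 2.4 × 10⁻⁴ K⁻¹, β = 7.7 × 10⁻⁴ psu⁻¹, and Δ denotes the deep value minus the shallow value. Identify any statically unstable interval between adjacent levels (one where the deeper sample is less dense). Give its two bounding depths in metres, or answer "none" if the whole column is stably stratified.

Evaluate Δρ/ρ₀ = −αΔT + βΔS across each adjacent pair:
  3–17 m: −αΔT+βΔS = −(2.4 × 10⁻⁴)(+0.1)+(7.7 × 10⁻⁴)(+0.22) = 1.5 × 10⁻⁴ → stable
  17–103 m: −αΔT+βΔS = −(2.4 × 10⁻⁴)(-3.9)+(7.7 × 10⁻⁴)(-0.37) = 6.5 × 10⁻⁴ → stable
  103–212 m: −αΔT+βΔS = −(2.4 × 10⁻⁴)(-0.5)+(7.7 × 10⁻⁴)(+1.03) = 9.1 × 10⁻⁴ → stable
Every interval has Δρ > 0: the column is stably stratified throughout.

none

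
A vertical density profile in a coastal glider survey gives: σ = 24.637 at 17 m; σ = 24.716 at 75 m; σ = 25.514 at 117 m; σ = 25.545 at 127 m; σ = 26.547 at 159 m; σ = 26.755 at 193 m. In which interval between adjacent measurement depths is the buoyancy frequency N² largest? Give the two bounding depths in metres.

127–159 m

Compute the density gradient over each adjacent pair:
  17–75 m: Δρ/Δz = 0.079/58 = 1.4 × 10⁻³ kg m⁻⁴
  75–117 m: Δρ/Δz = 0.798/42 = 0.019 kg m⁻⁴
  117–127 m: Δρ/Δz = 0.031/10 = 3.1 × 10⁻³ kg m⁻⁴
  127–159 m: Δρ/Δz = 1.002/32 = 0.031 kg m⁻⁴
  159–193 m: Δρ/Δz = 0.208/34 = 6.1 × 10⁻³ kg m⁻⁴
The largest gradient is in the 127–159 m interval — the pycnocline.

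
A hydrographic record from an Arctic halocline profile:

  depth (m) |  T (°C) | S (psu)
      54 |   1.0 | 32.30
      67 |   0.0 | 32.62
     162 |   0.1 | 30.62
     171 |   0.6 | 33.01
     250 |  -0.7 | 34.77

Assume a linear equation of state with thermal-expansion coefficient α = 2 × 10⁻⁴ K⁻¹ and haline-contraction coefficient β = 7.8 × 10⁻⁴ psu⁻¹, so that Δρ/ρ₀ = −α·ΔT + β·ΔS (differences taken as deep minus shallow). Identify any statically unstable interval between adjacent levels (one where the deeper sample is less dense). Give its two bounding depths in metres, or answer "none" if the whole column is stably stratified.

67–162 m

Evaluate Δρ/ρ₀ = −αΔT + βΔS across each adjacent pair:
  54–67 m: −αΔT+βΔS = −(2 × 10⁻⁴)(-1.0)+(7.8 × 10⁻⁴)(+0.32) = 4.5 × 10⁻⁴ → stable
  67–162 m: −αΔT+βΔS = −(2 × 10⁻⁴)(+0.1)+(7.8 × 10⁻⁴)(-2.00) = -1.6 × 10⁻³ → UNSTABLE
  162–171 m: −αΔT+βΔS = −(2 × 10⁻⁴)(+0.5)+(7.8 × 10⁻⁴)(+2.39) = 1.8 × 10⁻³ → stable
  171–250 m: −αΔT+βΔS = −(2 × 10⁻⁴)(-1.3)+(7.8 × 10⁻⁴)(+1.76) = 1.6 × 10⁻³ → stable
The 67–162 m interval has Δρ < 0: lighter water underlies denser water.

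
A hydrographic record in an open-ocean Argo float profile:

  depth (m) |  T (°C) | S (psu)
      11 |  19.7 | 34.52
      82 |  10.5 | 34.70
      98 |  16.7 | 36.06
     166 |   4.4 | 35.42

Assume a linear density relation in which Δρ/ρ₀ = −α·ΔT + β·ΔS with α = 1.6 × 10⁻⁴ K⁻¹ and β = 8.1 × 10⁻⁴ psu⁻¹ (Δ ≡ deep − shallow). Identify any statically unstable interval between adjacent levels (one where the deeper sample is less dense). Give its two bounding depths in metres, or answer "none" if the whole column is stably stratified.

none

Evaluate Δρ/ρ₀ = −αΔT + βΔS across each adjacent pair:
  11–82 m: −αΔT+βΔS = −(1.6 × 10⁻⁴)(-9.2)+(8.1 × 10⁻⁴)(+0.18) = 1.6 × 10⁻³ → stable
  82–98 m: −αΔT+βΔS = −(1.6 × 10⁻⁴)(+6.2)+(8.1 × 10⁻⁴)(+1.36) = 1.1 × 10⁻⁴ → stable
  98–166 m: −αΔT+βΔS = −(1.6 × 10⁻⁴)(-12.3)+(8.1 × 10⁻⁴)(-0.64) = 1.4 × 10⁻³ → stable
Every interval has Δρ > 0: the column is stably stratified throughout.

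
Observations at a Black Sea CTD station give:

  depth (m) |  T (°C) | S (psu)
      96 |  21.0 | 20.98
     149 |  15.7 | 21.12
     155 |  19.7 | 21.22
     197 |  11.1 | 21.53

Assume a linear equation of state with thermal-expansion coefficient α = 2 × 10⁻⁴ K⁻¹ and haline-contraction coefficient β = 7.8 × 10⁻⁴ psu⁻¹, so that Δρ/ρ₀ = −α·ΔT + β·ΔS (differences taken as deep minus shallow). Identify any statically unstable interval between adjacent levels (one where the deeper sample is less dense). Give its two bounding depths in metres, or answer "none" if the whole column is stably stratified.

Evaluate Δρ/ρ₀ = −αΔT + βΔS across each adjacent pair:
  96–149 m: −αΔT+βΔS = −(2 × 10⁻⁴)(-5.3)+(7.8 × 10⁻⁴)(+0.14) = 1.2 × 10⁻³ → stable
  149–155 m: −αΔT+βΔS = −(2 × 10⁻⁴)(+4.0)+(7.8 × 10⁻⁴)(+0.10) = -7.2 × 10⁻⁴ → UNSTABLE
  155–197 m: −αΔT+βΔS = −(2 × 10⁻⁴)(-8.6)+(7.8 × 10⁻⁴)(+0.31) = 2.0 × 10⁻³ → stable
The 149–155 m interval has Δρ < 0: lighter water underlies denser water.

149–155 m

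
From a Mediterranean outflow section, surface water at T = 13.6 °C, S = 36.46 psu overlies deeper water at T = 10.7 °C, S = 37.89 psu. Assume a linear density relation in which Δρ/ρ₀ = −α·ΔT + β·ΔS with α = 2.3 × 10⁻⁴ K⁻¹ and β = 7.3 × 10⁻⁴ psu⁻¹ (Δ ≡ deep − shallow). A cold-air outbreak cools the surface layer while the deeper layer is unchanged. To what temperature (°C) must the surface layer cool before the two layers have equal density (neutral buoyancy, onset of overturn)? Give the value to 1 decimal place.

Neutral buoyancy requires Δρ = 0, i.e. −α(T_deep − T_surf′) + β(S_deep − S_surf) = 0.
T_surf′ = T_deep − (β/α)·ΔS = 10.7 − (7.3 × 10⁻⁴/2.3 × 10⁻⁴)·(+1.43) = 6.161 °C.
Cooling required: 13.6 − (6.161) = 7.439 °C.

6.2 °C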